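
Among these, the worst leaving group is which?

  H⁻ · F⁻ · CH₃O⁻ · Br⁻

H⁻

Br⁻: pKₐ(HBr) ≈ -9
F⁻: pKₐ(HF) ≈ 3.2
CH₃O⁻: pKₐ(CH₃OH) ≈ 15.5
H⁻: pKₐ(H₂) ≈ 36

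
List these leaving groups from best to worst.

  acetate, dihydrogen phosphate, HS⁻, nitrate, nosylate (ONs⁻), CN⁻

nosylate (ONs⁻) > nitrate > dihydrogen phosphate > acetate > HS⁻ > CN⁻

A good leaving group is a weak base: the lower the pKₐ of its conjugate acid, the more readily it departs.
nosylate (ONs⁻): pKₐ(p-O₂NC₆H₄SO₃H) ≈ -3.5 — p-nitro group further stabilises the sulfonate
nitrate: pKₐ(HNO₃) ≈ -1.3 — resonance-delocalised over three oxygens
dihydrogen phosphate: pKₐ(H₃PO₄) ≈ 2.1
acetate: pKₐ(CH₃COOH) ≈ 4.8 — resonance-stabilised but still a weak base
HS⁻: pKₐ(H₂S) ≈ 7 — larger and more polarisable than the oxygen analogue
CN⁻: pKₐ(HCN) ≈ 9.2 — sp carbon stabilises the charge somewhat, but still a poor LG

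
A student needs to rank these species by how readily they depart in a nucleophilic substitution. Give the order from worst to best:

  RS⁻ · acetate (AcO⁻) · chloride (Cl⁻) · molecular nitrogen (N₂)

RS⁻ < acetate (AcO⁻) < chloride (Cl⁻) < molecular nitrogen (N₂)

molecular nitrogen (N₂): no meaningful conjugate acid; N₂ departs as an exceptionally stable neutral molecule
chloride (Cl⁻): pKₐ(HCl) ≈ -7 — moderately weak base
acetate (AcO⁻): pKₐ(CH₃COOH) ≈ 4.8
RS⁻: pKₐ(RSH (a thiol)) ≈ 10.5 — moderately basic; rarely leaves without activation
The question asks for worst first, so the sequence is read in increasing leaving-group ability.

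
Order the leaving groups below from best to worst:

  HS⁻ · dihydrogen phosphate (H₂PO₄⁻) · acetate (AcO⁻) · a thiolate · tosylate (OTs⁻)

tosylate (OTs⁻) > dihydrogen phosphate (H₂PO₄⁻) > acetate (AcO⁻) > HS⁻ > a thiolate

Rank by basicity of the departing species: weakest base leaves most easily.
tosylate (OTs⁻): pKₐ(p-CH₃C₆H₄SO₃H (TsOH)) ≈ -2.8
dihydrogen phosphate (H₂PO₄⁻): pKₐ(H₃PO₄) ≈ 2.1
acetate (AcO⁻): pKₐ(CH₃COOH) ≈ 4.8
HS⁻: pKₐ(H₂S) ≈ 7
a thiolate: pKₐ(RSH (a thiol)) ≈ 10.5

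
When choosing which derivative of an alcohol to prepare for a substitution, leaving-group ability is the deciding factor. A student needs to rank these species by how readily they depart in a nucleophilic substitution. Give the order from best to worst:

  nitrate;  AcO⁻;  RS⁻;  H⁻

nitrate > AcO⁻ > RS⁻ > H⁻

The more stable X⁻ (or X) is on its own — i.e. the weaker a base it is — the better a leaving group it makes.
nitrate: pKₐ(HNO₃) ≈ -1.3
AcO⁻: pKₐ(CH₃COOH) ≈ 4.8 — resonance-stabilised but still a weak base
RS⁻: pKₐ(RSH (a thiol)) ≈ 10.5
H⁻: pKₐ(H₂) ≈ 36 — extremely strong base; leaves only in special hydride-transfer contexts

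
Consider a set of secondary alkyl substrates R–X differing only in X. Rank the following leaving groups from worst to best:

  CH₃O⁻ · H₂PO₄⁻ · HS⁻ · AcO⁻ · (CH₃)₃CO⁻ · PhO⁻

H₂PO₄⁻: pKₐ(H₃PO₄) ≈ 2.1
AcO⁻: pKₐ(CH₃COOH) ≈ 4.8 — resonance-stabilised but still a weak base
HS⁻: pKₐ(H₂S) ≈ 7 — larger and more polarisable than the oxygen analogue
PhO⁻: pKₐ(C₆H₅OH (phenol)) ≈ 10
CH₃O⁻: pKₐ(CH₃OH) ≈ 15.5
(CH₃)₃CO⁻: pKₐ(t-BuOH) ≈ 18
Reversing gives the worst-to-best order requested.

(CH₃)₃CO⁻ < CH₃O⁻ < PhO⁻ < HS⁻ < AcO⁻ < H₂PO₄⁻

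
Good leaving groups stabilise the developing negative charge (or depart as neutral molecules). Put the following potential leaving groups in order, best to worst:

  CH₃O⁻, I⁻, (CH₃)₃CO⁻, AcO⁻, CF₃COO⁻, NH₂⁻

A good leaving group is a weak base: the lower the pKₐ of its conjugate acid, the more readily it departs.
I⁻: pKₐ(HI) ≈ -10
CF₃COO⁻: pKₐ(CF₃COOH) ≈ 0.2
AcO⁻: pKₐ(CH₃COOH) ≈ 4.8
CH₃O⁻: pKₐ(CH₃OH) ≈ 15.5
(CH₃)₃CO⁻: pKₐ(t-BuOH) ≈ 18
NH₂⁻: pKₐ(NH₃) ≈ 38

I⁻ > CF₃COO⁻ > AcO⁻ > CH₃O⁻ > (CH₃)₃CO⁻ > NH₂⁻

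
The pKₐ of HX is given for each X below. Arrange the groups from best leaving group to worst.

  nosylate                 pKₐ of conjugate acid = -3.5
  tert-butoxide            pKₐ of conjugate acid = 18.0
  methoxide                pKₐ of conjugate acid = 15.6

nosylate > methoxide > tert-butoxide

Lower conjugate-acid pKₐ ⇒ weaker base ⇒ better leaving group.
Sorting by the given values: nosylate (-3.5), methoxide (15.6), tert-butoxide (18.0).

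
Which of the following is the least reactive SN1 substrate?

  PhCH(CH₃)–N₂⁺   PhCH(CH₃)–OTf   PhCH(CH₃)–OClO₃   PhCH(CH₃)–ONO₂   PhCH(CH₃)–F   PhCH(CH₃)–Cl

PhCH(CH₃)–F

The skeletons are identical, so relative rate is governed entirely by leaving-group ability.
A good leaving group is a weak base: the lower the pKₐ of its conjugate acid, the more readily it departs.
PhCH(CH₃)–N₂⁺ loses N₂: no meaningful conjugate acid; N₂ departs as an exceptionally stable neutral molecule
PhCH(CH₃)–OTf loses OTf⁻: pKₐ(CF₃SO₃H (triflic acid)) ≈ -14
PhCH(CH₃)–OClO₃ loses ClO₄⁻: pKₐ(HClO₄) ≈ -10
PhCH(CH₃)–Cl loses Cl⁻: pKₐ(HCl) ≈ -7
PhCH(CH₃)–ONO₂ loses NO₃⁻: pKₐ(HNO₃) ≈ -1.3
PhCH(CH₃)–F loses F⁻: pKₐ(HF) ≈ 3.2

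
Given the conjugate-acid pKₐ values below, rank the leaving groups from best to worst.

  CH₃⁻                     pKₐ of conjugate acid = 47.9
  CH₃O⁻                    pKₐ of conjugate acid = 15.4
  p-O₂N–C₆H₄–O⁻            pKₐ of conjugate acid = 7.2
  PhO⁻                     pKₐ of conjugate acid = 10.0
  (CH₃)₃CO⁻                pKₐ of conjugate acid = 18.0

p-O₂N–C₆H₄–O⁻ > PhO⁻ > CH₃O⁻ > (CH₃)₃CO⁻ > CH₃⁻

Lower conjugate-acid pKₐ ⇒ weaker base ⇒ better leaving group.
Sorting by the given values: p-O₂N–C₆H₄–O⁻ (7.2), PhO⁻ (10.0), CH₃O⁻ (15.4), (CH₃)₃CO⁻ (18.0), CH₃⁻ (47.9).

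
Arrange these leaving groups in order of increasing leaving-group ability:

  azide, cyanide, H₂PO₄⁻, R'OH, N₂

cyanide < azide < H₂PO₄⁻ < R'OH < N₂

N₂: no meaningful conjugate acid; N₂ departs as an exceptionally stable neutral molecule
R'OH: pKₐ(R'OH₂⁺) ≈ -2.4
H₂PO₄⁻: pKₐ(H₃PO₄) ≈ 2.1
azide: pKₐ(HN₃) ≈ 4.7
cyanide: pKₐ(HCN) ≈ 9.2
The question asks for worst first, so the sequence is read in increasing leaving-group ability.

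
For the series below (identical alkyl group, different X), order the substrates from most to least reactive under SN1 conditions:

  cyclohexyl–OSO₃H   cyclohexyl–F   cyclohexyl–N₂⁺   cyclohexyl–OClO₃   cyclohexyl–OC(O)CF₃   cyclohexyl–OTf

Identical carbon frameworks mean the comparison reduces to leaving-group quality.
Rank by basicity of the departing species: weakest base leaves most easily.
cyclohexyl–N₂⁺ loses N₂: no meaningful conjugate acid; N₂ departs as an exceptionally stable neutral molecule
cyclohexyl–OTf loses OTf⁻: pKₐ(CF₃SO₃H (triflic acid)) ≈ -14
cyclohexyl–OClO₃ loses ClO₄⁻: pKₐ(HClO₄) ≈ -10
cyclohexyl–OSO₃H loses HSO₄⁻: pKₐ(H₂SO₄) ≈ -3
cyclohexyl–OC(O)CF₃ loses CF₃COO⁻: pKₐ(CF₃COOH) ≈ 0.2
cyclohexyl–F loses F⁻: pKₐ(HF) ≈ 3.2

cyclohexyl–N₂⁺ > cyclohexyl–OTf > cyclohexyl–OClO₃ > cyclohexyl–OSO₃H > cyclohexyl–OC(O)CF₃ > cyclohexyl–F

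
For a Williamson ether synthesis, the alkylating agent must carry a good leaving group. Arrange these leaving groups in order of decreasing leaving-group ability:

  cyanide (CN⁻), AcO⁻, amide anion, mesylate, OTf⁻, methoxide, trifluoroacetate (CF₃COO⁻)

The more stable X⁻ (or X) is on its own — i.e. the weaker a base it is — the better a leaving group it makes.
OTf⁻: pKₐ(CF₃SO₃H (triflic acid)) ≈ -14
mesylate: pKₐ(CH₃SO₃H (MsOH)) ≈ -1.9 — resonance-delocalised alkanesulfonate
trifluoroacetate (CF₃COO⁻): pKₐ(CF₃COOH) ≈ 0.2
AcO⁻: pKₐ(CH₃COOH) ≈ 4.8 — resonance-stabilised but still a weak base
cyanide (CN⁻): pKₐ(HCN) ≈ 9.2
methoxide: pKₐ(CH₃OH) ≈ 15.5
amide anion: pKₐ(NH₃) ≈ 38 — extremely strong base; never a leaving group

OTf⁻ > mesylate > trifluoroacetate (CF₃COO⁻) > AcO⁻ > cyanide (CN⁻) > methoxide > amide anion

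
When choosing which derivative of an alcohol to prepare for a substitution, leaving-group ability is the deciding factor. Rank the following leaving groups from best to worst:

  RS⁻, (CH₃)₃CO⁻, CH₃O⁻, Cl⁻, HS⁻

Rank by basicity of the departing species: weakest base leaves most easily.
Cl⁻: pKₐ(HCl) ≈ -7
HS⁻: pKₐ(H₂S) ≈ 7
RS⁻: pKₐ(RSH (a thiol)) ≈ 10.5 — moderately basic; rarely leaves without activation
CH₃O⁻: pKₐ(CH₃OH) ≈ 15.5 — strong base; alkoxides do not leave unassisted
(CH₃)₃CO⁻: pKₐ(t-BuOH) ≈ 18 — bulky, strongly basic alkoxide

Cl⁻ > HS⁻ > RS⁻ > CH₃O⁻ > (CH₃)₃CO⁻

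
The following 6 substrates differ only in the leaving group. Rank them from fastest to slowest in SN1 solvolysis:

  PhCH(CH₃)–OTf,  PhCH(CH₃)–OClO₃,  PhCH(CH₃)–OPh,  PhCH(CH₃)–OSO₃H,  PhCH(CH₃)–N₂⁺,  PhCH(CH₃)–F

PhCH(CH₃)–N₂⁺ > PhCH(CH₃)–OTf > PhCH(CH₃)–OClO₃ > PhCH(CH₃)–OSO₃H > PhCH(CH₃)–F > PhCH(CH₃)–OPh

The skeletons are identical, so relative rate is governed entirely by leaving-group ability.
A good leaving group is a weak base: the lower the pKₐ of its conjugate acid, the more readily it departs.
PhCH(CH₃)–N₂⁺ loses N₂: no meaningful conjugate acid; N₂ departs as an exceptionally stable neutral molecule
PhCH(CH₃)–OTf loses OTf⁻: pKₐ(CF₃SO₃H (triflic acid)) ≈ -14
PhCH(CH₃)–OClO₃ loses ClO₄⁻: pKₐ(HClO₄) ≈ -10
PhCH(CH₃)–OSO₃H loses HSO₄⁻: pKₐ(H₂SO₄) ≈ -3
PhCH(CH₃)–F loses F⁻: pKₐ(HF) ≈ 3.2
PhCH(CH₃)–OPh loses PhO⁻: pKₐ(C₆H₅OH (phenol)) ≈ 10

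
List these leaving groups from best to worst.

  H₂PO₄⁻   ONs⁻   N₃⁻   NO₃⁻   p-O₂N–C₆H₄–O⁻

ONs⁻ > NO₃⁻ > H₂PO₄⁻ > N₃⁻ > p-O₂N–C₆H₄–O⁻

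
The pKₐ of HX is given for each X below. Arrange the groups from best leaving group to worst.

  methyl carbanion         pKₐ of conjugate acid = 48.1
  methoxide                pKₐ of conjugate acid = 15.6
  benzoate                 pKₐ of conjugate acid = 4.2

Lower conjugate-acid pKₐ ⇒ weaker base ⇒ better leaving group.
Sorting by the given values: benzoate (4.2), methoxide (15.6), methyl carbanion (48.1).

benzoate > methoxide > methyl carbanion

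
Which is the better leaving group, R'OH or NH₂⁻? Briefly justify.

R'OH

R'OH is the better leaving group.
pKₐ(R'OH₂⁺) ≈ -2.4 versus pKₐ(NH₃) ≈ 38: R'OH is the much weaker base.
Neutral; leaves from a protonated ether (an oxonium ion, R–O(H)R'⁺).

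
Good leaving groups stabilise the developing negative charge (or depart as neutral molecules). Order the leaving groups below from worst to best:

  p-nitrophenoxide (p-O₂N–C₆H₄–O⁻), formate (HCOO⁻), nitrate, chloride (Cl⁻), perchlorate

p-nitrophenoxide (p-O₂N–C₆H₄–O⁻) < formate (HCOO⁻) < nitrate < chloride (Cl⁻) < perchlorate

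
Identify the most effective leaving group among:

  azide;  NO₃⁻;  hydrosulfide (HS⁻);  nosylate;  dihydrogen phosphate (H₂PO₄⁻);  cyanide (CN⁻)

nosylate

nosylate: pKₐ(p-O₂NC₆H₄SO₃H) ≈ -3.5
NO₃⁻: pKₐ(HNO₃) ≈ -1.3
dihydrogen phosphate (H₂PO₄⁻): pKₐ(H₃PO₄) ≈ 2.1
azide: pKₐ(HN₃) ≈ 4.7
hydrosulfide (HS⁻): pKₐ(H₂S) ≈ 7
cyanide (CN⁻): pKₐ(HCN) ≈ 9.2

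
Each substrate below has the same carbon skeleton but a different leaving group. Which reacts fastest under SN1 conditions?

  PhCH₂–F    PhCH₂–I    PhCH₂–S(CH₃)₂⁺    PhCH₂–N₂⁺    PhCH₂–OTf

PhCH₂–N₂⁺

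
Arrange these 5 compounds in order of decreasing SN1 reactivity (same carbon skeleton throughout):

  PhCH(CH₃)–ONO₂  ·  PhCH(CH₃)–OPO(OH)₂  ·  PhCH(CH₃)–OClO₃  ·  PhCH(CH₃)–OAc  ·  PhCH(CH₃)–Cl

With the same alkyl group throughout, only the leaving group differentiates the rates.
A good leaving group is a weak base: the lower the pKₐ of its conjugate acid, the more readily it departs.
PhCH(CH₃)–OClO₃ loses ClO₄⁻: pKₐ(HClO₄) ≈ -10
PhCH(CH₃)–Cl loses Cl⁻: pKₐ(HCl) ≈ -7
PhCH(CH₃)–ONO₂ loses NO₃⁻: pKₐ(HNO₃) ≈ -1.3
PhCH(CH₃)–OPO(OH)₂ loses H₂PO₄⁻: pKₐ(H₃PO₄) ≈ 2.1
PhCH(CH₃)–OAc loses AcO⁻: pKₐ(CH₃COOH) ≈ 4.8

PhCH(CH₃)–OClO₃ > PhCH(CH₃)–Cl > PhCH(CH₃)–ONO₂ > PhCH(CH₃)–OPO(OH)₂ > PhCH(CH₃)–OAc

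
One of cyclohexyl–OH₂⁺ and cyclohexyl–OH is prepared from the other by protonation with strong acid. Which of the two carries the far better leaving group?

From cyclohexyl–OH the departing group would be OH⁻ (pKₐ(H₂O) ≈ 15.7). Strong base; essentially never leaves without prior activation.
From cyclohexyl–OH₂⁺ the leaving group is H₂O (pKₐ(H₃O⁺) ≈ -1.7). Neutral; leaves from a protonated alcohol (R–OH₂⁺).
Protonation with strong acid works by converting the leaving group from hydroxide to neutral water, making cyclohexyl–OH₂⁺ enormously more reactive.

cyclohexyl–OH₂⁺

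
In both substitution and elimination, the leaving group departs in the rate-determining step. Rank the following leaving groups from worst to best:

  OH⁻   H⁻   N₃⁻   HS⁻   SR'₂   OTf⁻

OTf⁻: pKₐ(CF₃SO₃H (triflic acid)) ≈ -14 — charge spread over three oxygens and a CF₃ group; the premier leaving group in synthesis
SR'₂: pKₐ(R'₂SH⁺) ≈ -7 — neutral; leaves from a sulfonium salt (R–SR'₂⁺)
N₃⁻: pKₐ(HN₃) ≈ 4.7 — linear, resonance-stabilised
HS⁻: pKₐ(H₂S) ≈ 7
OH⁻: pKₐ(H₂O) ≈ 15.7 — strong base; essentially never leaves without prior activation
H⁻: pKₐ(H₂) ≈ 36 — extremely strong base; leaves only in special hydride-transfer contexts
Reversing gives the worst-to-best order requested.

H⁻ < OH⁻ < HS⁻ < N₃⁻ < SR'₂ < OTf⁻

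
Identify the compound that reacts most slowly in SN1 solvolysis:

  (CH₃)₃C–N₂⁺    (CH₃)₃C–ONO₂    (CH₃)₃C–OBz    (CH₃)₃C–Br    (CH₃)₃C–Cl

(CH₃)₃C–OBz

The skeletons are identical, so relative rate is governed entirely by leaving-group ability.
Rank by basicity of the departing species: weakest base leaves most easily.
(CH₃)₃C–N₂⁺ loses N₂: no meaningful conjugate acid; N₂ departs as an exceptionally stable neutral molecule
(CH₃)₃C–Br loses Br⁻: pKₐ(HBr) ≈ -9
(CH₃)₃C–Cl loses Cl⁻: pKₐ(HCl) ≈ -7
(CH₃)₃C–ONO₂ loses NO₃⁻: pKₐ(HNO₃) ≈ -1.3
(CH₃)₃C–OBz loses PhCOO⁻: pKₐ(C₆H₅COOH) ≈ 4.2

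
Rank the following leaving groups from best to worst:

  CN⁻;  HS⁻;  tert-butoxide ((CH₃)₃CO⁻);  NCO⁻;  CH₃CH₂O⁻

NCO⁻ > HS⁻ > CN⁻ > CH₃CH₂O⁻ > tert-butoxide ((CH₃)₃CO⁻)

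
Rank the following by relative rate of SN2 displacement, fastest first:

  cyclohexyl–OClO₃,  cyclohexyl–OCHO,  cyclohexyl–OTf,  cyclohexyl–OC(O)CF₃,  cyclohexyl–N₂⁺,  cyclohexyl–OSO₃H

The skeletons are identical, so relative rate is governed entirely by leaving-group ability.
Rank by basicity of the departing species: weakest base leaves most easily.
cyclohexyl–N₂⁺ loses N₂: no meaningful conjugate acid; N₂ departs as an exceptionally stable neutral molecule
cyclohexyl–OTf loses OTf⁻: pKₐ(CF₃SO₃H (triflic acid)) ≈ -14
cyclohexyl–OClO₃ loses ClO₄⁻: pKₐ(HClO₄) ≈ -10
cyclohexyl–OSO₃H loses HSO₄⁻: pKₐ(H₂SO₄) ≈ -3
cyclohexyl–OC(O)CF₃ loses CF₃COO⁻: pKₐ(CF₃COOH) ≈ 0.2
cyclohexyl–OCHO loses HCOO⁻: pKₐ(HCOOH) ≈ 3.8

cyclohexyl–N₂⁺ > cyclohexyl–OTf > cyclohexyl–OClO₃ > cyclohexyl–OSO₃H > cyclohexyl–OC(O)CF₃ > cyclohexyl–OCHO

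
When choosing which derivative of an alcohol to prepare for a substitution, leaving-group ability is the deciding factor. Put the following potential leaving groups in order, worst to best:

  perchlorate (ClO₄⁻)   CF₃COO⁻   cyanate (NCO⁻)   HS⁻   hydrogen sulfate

HS⁻ < cyanate (NCO⁻) < CF₃COO⁻ < hydrogen sulfate < perchlorate (ClO₄⁻)

A good leaving group is a weak base: the lower the pKₐ of its conjugate acid, the more readily it departs.
perchlorate (ClO₄⁻): pKₐ(HClO₄) ≈ -10
hydrogen sulfate: pKₐ(H₂SO₄) ≈ -3
CF₃COO⁻: pKₐ(CF₃COOH) ≈ 0.2
cyanate (NCO⁻): pKₐ(HOCN) ≈ 3.5
HS⁻: pKₐ(H₂S) ≈ 7
Reversing gives the worst-to-best order requested.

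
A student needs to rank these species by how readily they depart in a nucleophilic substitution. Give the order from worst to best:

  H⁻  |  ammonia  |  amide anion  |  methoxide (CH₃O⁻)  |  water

A good leaving group is a weak base: the lower the pKₐ of its conjugate acid, the more readily it departs.
water: pKₐ(H₃O⁺) ≈ -1.7 — neutral; leaves from a protonated alcohol (R–OH₂⁺)
ammonia: pKₐ(NH₄⁺) ≈ 9.2
methoxide (CH₃O⁻): pKₐ(CH₃OH) ≈ 15.5
H⁻: pKₐ(H₂) ≈ 36 — extremely strong base; leaves only in special hydride-transfer contexts
amide anion: pKₐ(NH₃) ≈ 38
Reversing gives the worst-to-best order requested.

amide anion < H⁻ < methoxide (CH₃O⁻) < ammonia < water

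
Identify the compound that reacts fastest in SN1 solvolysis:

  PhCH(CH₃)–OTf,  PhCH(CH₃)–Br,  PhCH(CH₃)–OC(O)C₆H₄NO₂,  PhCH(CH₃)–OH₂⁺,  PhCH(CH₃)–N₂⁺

Same R in every case — rank the leaving groups.
A good leaving group is a weak base: the lower the pKₐ of its conjugate acid, the more readily it departs.
PhCH(CH₃)–N₂⁺ loses N₂: no meaningful conjugate acid; N₂ departs as an exceptionally stable neutral molecule
PhCH(CH₃)–OTf loses OTf⁻: pKₐ(CF₃SO₃H (triflic acid)) ≈ -14
PhCH(CH₃)–Br loses Br⁻: pKₐ(HBr) ≈ -9
PhCH(CH₃)–OH₂⁺ loses H₂O: pKₐ(H₃O⁺) ≈ -1.7
PhCH(CH₃)–OC(O)C₆H₄NO₂ loses p-O₂N–C₆H₄–COO⁻: pKₐ(p-nitrobenzoic acid) ≈ 3.4

PhCH(CH₃)–N₂⁺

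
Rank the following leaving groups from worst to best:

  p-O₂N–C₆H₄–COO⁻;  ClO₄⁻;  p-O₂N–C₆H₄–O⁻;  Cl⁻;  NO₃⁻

p-O₂N–C₆H₄–O⁻ < p-O₂N–C₆H₄–COO⁻ < NO₃⁻ < Cl⁻ < ClO₄⁻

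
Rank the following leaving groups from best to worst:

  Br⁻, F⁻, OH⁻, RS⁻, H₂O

Br⁻ > H₂O > F⁻ > RS⁻ > OH⁻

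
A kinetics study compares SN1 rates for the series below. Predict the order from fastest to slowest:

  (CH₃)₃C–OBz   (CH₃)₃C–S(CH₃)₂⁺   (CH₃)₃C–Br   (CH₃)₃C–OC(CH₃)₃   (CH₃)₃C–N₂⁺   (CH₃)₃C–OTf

(CH₃)₃C–N₂⁺ > (CH₃)₃C–OTf > (CH₃)₃C–Br > (CH₃)₃C–S(CH₃)₂⁺ > (CH₃)₃C–OBz > (CH₃)₃C–OC(CH₃)₃

Identical carbon frameworks mean the comparison reduces to leaving-group quality.
Leaving-group ability tracks the stability of the departed species; conjugate-acid pKₐ is the usual yardstick (lower pKₐ → better LG).
(CH₃)₃C–N₂⁺ loses N₂: no meaningful conjugate acid; N₂ departs as an exceptionally stable neutral molecule
(CH₃)₃C–OTf loses OTf⁻: pKₐ(CF₃SO₃H (triflic acid)) ≈ -14
(CH₃)₃C–Br loses Br⁻: pKₐ(HBr) ≈ -9
(CH₃)₃C–S(CH₃)₂⁺ loses SR'₂: pKₐ(R'₂SH⁺) ≈ -7
(CH₃)₃C–OBz loses PhCOO⁻: pKₐ(C₆H₅COOH) ≈ 4.2
(CH₃)₃C–OC(CH₃)₃ loses (CH₃)₃CO⁻: pKₐ(t-BuOH) ≈ 18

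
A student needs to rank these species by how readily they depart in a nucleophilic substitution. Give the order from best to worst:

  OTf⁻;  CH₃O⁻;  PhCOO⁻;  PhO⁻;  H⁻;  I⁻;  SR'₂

Leaving-group ability tracks the stability of the departed species; conjugate-acid pKₐ is the usual yardstick (lower pKₐ → better LG).
OTf⁻: pKₐ(CF₃SO₃H (triflic acid)) ≈ -14
I⁻: pKₐ(HI) ≈ -10
SR'₂: pKₐ(R'₂SH⁺) ≈ -7
PhCOO⁻: pKₐ(C₆H₅COOH) ≈ 4.2
PhO⁻: pKₐ(C₆H₅OH (phenol)) ≈ 10
CH₃O⁻: pKₐ(CH₃OH) ≈ 15.5
H⁻: pKₐ(H₂) ≈ 36

OTf⁻ > I⁻ > SR'₂ > PhCOO⁻ > PhO⁻ > CH₃O⁻ > H⁻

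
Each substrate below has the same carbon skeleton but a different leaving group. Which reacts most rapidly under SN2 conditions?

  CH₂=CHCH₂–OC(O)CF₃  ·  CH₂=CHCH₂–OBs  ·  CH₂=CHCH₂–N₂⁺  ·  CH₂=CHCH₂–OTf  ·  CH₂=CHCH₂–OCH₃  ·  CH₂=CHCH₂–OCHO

CH₂=CHCH₂–N₂⁺

Identical carbon frameworks mean the comparison reduces to leaving-group quality.
A good leaving group is a weak base: the lower the pKₐ of its conjugate acid, the more readily it departs.
CH₂=CHCH₂–N₂⁺ loses N₂: no meaningful conjugate acid; N₂ departs as an exceptionally stable neutral molecule
CH₂=CHCH₂–OTf loses OTf⁻: pKₐ(CF₃SO₃H (triflic acid)) ≈ -14
CH₂=CHCH₂–OBs loses OBs⁻: pKₐ(p-BrC₆H₄SO₃H) ≈ -2.8
CH₂=CHCH₂–OC(O)CF₃ loses CF₃COO⁻: pKₐ(CF₃COOH) ≈ 0.2
CH₂=CHCH₂–OCHO loses HCOO⁻: pKₐ(HCOOH) ≈ 3.8
CH₂=CHCH₂–OCH₃ loses CH₃O⁻: pKₐ(CH₃OH) ≈ 15.5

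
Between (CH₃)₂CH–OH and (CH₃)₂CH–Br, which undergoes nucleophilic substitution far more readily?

(CH₃)₂CH–Br

From (CH₃)₂CH–OH the departing group would be OH⁻ (pKₐ(H₂O) ≈ 15.7). Strong base; essentially never leaves without prior activation.
From (CH₃)₂CH–Br the leaving group is Br⁻ (pKₐ(HBr) ≈ -9). Weak base; good leaving group.
(In practice (CH₃)₂CH–Br is made from (CH₃)₂CH–OH by treatment with PBr₃, replacing the hydroxyl with bromide.)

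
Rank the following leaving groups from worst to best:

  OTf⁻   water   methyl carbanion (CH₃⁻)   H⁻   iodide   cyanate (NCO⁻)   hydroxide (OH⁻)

methyl carbanion (CH₃⁻) < H⁻ < hydroxide (OH⁻) < cyanate (NCO⁻) < water < iodide < OTf⁻

OTf⁻: pKₐ(CF₃SO₃H (triflic acid)) ≈ -14
iodide: pKₐ(HI) ≈ -10
water: pKₐ(H₃O⁺) ≈ -1.7
cyanate (NCO⁻): pKₐ(HOCN) ≈ 3.5
hydroxide (OH⁻): pKₐ(H₂O) ≈ 15.7
H⁻: pKₐ(H₂) ≈ 36
methyl carbanion (CH₃⁻): pKₐ(CH₄) ≈ 48
Listed from poorest to best leaving group as asked.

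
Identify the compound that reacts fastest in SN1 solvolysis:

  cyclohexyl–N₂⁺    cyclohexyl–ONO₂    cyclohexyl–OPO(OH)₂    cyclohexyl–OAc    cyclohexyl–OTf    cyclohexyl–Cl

cyclohexyl–N₂⁺

The skeletons are identical, so relative rate is governed entirely by leaving-group ability.
Leaving-group ability tracks the stability of the departed species; conjugate-acid pKₐ is the usual yardstick (lower pKₐ → better LG).
cyclohexyl–N₂⁺ loses N₂: no meaningful conjugate acid; N₂ departs as an exceptionally stable neutral molecule
cyclohexyl–OTf loses OTf⁻: pKₐ(CF₃SO₃H (triflic acid)) ≈ -14
cyclohexyl–Cl loses Cl⁻: pKₐ(HCl) ≈ -7
cyclohexyl–ONO₂ loses NO₃⁻: pKₐ(HNO₃) ≈ -1.3
cyclohexyl–OPO(OH)₂ loses H₂PO₄⁻: pKₐ(H₃PO₄) ≈ 2.1
cyclohexyl–OAc loses AcO⁻: pKₐ(CH₃COOH) ≈ 4.8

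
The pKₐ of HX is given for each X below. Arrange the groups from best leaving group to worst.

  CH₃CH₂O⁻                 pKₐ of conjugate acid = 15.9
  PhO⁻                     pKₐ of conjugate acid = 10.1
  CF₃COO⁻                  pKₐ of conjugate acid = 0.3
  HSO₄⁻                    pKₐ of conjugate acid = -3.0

Lower conjugate-acid pKₐ ⇒ weaker base ⇒ better leaving group.
Sorting by the given values: HSO₄⁻ (-3.0), CF₃COO⁻ (0.3), PhO⁻ (10.1), CH₃CH₂O⁻ (15.9).

HSO₄⁻ > CF₃COO⁻ > PhO⁻ > CH₃CH₂O⁻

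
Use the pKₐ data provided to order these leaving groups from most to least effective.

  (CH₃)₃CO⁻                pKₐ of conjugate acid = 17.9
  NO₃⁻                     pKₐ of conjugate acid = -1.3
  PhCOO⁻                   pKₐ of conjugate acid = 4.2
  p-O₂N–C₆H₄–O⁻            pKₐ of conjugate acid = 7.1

NO₃⁻ > PhCOO⁻ > p-O₂N–C₆H₄–O⁻ > (CH₃)₃CO⁻

Lower conjugate-acid pKₐ ⇒ weaker base ⇒ better leaving group.
Sorting by the given values: NO₃⁻ (-1.3), PhCOO⁻ (4.2), p-O₂N–C₆H₄–O⁻ (7.1), (CH₃)₃CO⁻ (17.9).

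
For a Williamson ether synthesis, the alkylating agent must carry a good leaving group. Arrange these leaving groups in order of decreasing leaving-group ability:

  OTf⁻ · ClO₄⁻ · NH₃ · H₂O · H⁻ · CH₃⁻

A good leaving group is a weak base: the lower the pKₐ of its conjugate acid, the more readily it departs.
OTf⁻: pKₐ(CF₃SO₃H (triflic acid)) ≈ -14 — charge spread over three oxygens and a CF₃ group; the premier leaving group in synthesis
ClO₄⁻: pKₐ(HClO₄) ≈ -10 — extremely weak base; rarely used for safety reasons
H₂O: pKₐ(H₃O⁺) ≈ -1.7
NH₃: pKₐ(NH₄⁺) ≈ 9.2 — neutral but moderately basic; leaves from R–NH₃⁺
H⁻: pKₐ(H₂) ≈ 36
CH₃⁻: pKₐ(CH₄) ≈ 48 — unstabilised carbanion; the worst conceivable leaving group

OTf⁻ > ClO₄⁻ > H₂O > NH₃ > H⁻ > CH₃⁻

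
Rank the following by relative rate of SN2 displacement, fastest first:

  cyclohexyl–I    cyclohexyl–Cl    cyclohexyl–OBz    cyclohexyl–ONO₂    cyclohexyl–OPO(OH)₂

cyclohexyl–I > cyclohexyl–Cl > cyclohexyl–ONO₂ > cyclohexyl–OPO(OH)₂ > cyclohexyl–OBz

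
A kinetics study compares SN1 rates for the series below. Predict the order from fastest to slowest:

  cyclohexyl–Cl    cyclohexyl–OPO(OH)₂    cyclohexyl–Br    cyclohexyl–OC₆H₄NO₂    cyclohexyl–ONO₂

cyclohexyl–Br > cyclohexyl–Cl > cyclohexyl–ONO₂ > cyclohexyl–OPO(OH)₂ > cyclohexyl–OC₆H₄NO₂

Identical carbon frameworks mean the comparison reduces to leaving-group quality.
A good leaving group is a weak base: the lower the pKₐ of its conjugate acid, the more readily it departs.
cyclohexyl–Br loses Br⁻: pKₐ(HBr) ≈ -9
cyclohexyl–Cl loses Cl⁻: pKₐ(HCl) ≈ -7
cyclohexyl–ONO₂ loses NO₃⁻: pKₐ(HNO₃) ≈ -1.3
cyclohexyl–OPO(OH)₂ loses H₂PO₄⁻: pKₐ(H₃PO₄) ≈ 2.1
cyclohexyl–OC₆H₄NO₂ loses p-O₂N–C₆H₄–O⁻: pKₐ(p-nitrophenol) ≈ 7.2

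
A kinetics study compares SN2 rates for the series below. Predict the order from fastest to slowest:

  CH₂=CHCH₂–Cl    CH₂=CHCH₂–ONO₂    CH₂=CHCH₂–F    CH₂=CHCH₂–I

With the same alkyl group throughout, only the leaving group differentiates the rates.
A good leaving group is a weak base: the lower the pKₐ of its conjugate acid, the more readily it departs.
CH₂=CHCH₂–I loses I⁻: pKₐ(HI) ≈ -10
CH₂=CHCH₂–Cl loses Cl⁻: pKₐ(HCl) ≈ -7
CH₂=CHCH₂–ONO₂ loses NO₃⁻: pKₐ(HNO₃) ≈ -1.3
CH₂=CHCH₂–F loses F⁻: pKₐ(HF) ≈ 3.2

CH₂=CHCH₂–I > CH₂=CHCH₂–Cl > CH₂=CHCH₂–ONO₂ > CH₂=CHCH₂–F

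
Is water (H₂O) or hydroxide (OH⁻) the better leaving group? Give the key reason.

water (H₂O) is the better leaving group.
pKₐ(H₃O⁺) ≈ -1.7 versus pKₐ(H₂O) ≈ 15.7: water (H₂O) is the much weaker base.
Neutral; leaves from a protonated alcohol (R–OH₂⁺).

water (H₂O)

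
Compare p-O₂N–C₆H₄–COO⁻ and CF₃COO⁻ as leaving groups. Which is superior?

CF₃COO⁻ is the better leaving group.
pKₐ(CF₃COOH) ≈ 0.2 versus pKₐ(p-nitrobenzoic acid) ≈ 3.4: CF₃COO⁻ is the much weaker base.
Strongly electron-withdrawing CF₃ stabilises the carboxylate.

CF₃COO⁻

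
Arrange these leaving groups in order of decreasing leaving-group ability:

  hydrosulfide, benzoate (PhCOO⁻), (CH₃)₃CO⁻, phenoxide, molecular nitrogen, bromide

molecular nitrogen > bromide > benzoate (PhCOO⁻) > hydrosulfide > phenoxide > (CH₃)₃CO⁻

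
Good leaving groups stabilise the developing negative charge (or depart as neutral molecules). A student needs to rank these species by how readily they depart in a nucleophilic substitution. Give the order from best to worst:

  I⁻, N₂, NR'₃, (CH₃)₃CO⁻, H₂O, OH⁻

N₂ > I⁻ > H₂O > NR'₃ > OH⁻ > (CH₃)₃CO⁻

A good leaving group is a weak base: the lower the pKₐ of its conjugate acid, the more readily it departs.
N₂: no meaningful conjugate acid; N₂ departs as an exceptionally stable neutral molecule
I⁻: pKₐ(HI) ≈ -10
H₂O: pKₐ(H₃O⁺) ≈ -1.7
NR'₃: pKₐ(R'₃NH⁺) ≈ 10.7
OH⁻: pKₐ(H₂O) ≈ 15.7
(CH₃)₃CO⁻: pKₐ(t-BuOH) ≈ 18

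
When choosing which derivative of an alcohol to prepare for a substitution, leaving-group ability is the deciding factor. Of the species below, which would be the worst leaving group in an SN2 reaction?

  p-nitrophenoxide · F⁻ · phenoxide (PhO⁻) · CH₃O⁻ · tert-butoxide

tert-butoxide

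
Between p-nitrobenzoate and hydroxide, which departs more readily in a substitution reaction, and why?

p-nitrobenzoate

p-nitrobenzoate is the better leaving group.
pKₐ(p-nitrobenzoic acid) ≈ 3.4 versus pKₐ(H₂O) ≈ 15.7: p-nitrobenzoate is the much weaker base.
Electron-withdrawing nitro group stabilises the carboxylate.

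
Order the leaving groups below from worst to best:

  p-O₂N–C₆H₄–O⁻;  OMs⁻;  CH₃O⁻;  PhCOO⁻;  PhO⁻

CH₃O⁻ < PhO⁻ < p-O₂N–C₆H₄–O⁻ < PhCOO⁻ < OMs⁻

OMs⁻: pKₐ(CH₃SO₃H (MsOH)) ≈ -1.9
PhCOO⁻: pKₐ(C₆H₅COOH) ≈ 4.2 — aryl carboxylate
p-O₂N–C₆H₄–O⁻: pKₐ(p-nitrophenol) ≈ 7.2 — nitro group delocalises the charge; the classic chromogenic LG
PhO⁻: pKₐ(C₆H₅OH (phenol)) ≈ 10
CH₃O⁻: pKₐ(CH₃OH) ≈ 15.5
Listed from poorest to best leaving group as asked.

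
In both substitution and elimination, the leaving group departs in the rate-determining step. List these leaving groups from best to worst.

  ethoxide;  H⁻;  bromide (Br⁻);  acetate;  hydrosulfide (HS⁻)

bromide (Br⁻) > acetate > hydrosulfide (HS⁻) > ethoxide > H⁻

Rank by basicity of the departing species: weakest base leaves most easily.
bromide (Br⁻): pKₐ(HBr) ≈ -9 — weak base; good leaving group
acetate: pKₐ(CH₃COOH) ≈ 4.8 — resonance-stabilised but still a weak base
hydrosulfide (HS⁻): pKₐ(H₂S) ≈ 7 — larger and more polarisable than the oxygen analogue
ethoxide: pKₐ(CH₃CH₂OH) ≈ 16
H⁻: pKₐ(H₂) ≈ 36 — extremely strong base; leaves only in special hydride-transfer contexts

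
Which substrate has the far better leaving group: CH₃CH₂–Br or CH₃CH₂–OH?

From CH₃CH₂–OH the departing group would be OH⁻ (pKₐ(H₂O) ≈ 15.7). Strong base; essentially never leaves without prior activation.
From CH₃CH₂–Br the leaving group is Br⁻ (pKₐ(HBr) ≈ -9). Weak base; good leaving group.
(In practice CH₃CH₂–Br is made from CH₃CH₂–OH by treatment with PBr₃, replacing the hydroxyl with bromide.)

CH₃CH₂–Br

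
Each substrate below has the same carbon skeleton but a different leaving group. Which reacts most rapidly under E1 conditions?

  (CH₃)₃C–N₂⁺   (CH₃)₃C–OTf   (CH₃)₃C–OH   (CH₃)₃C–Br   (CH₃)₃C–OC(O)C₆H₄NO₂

Identical carbon frameworks mean the comparison reduces to leaving-group quality.
A good leaving group is a weak base: the lower the pKₐ of its conjugate acid, the more readily it departs.
(CH₃)₃C–N₂⁺ loses N₂: no meaningful conjugate acid; N₂ departs as an exceptionally stable neutral molecule
(CH₃)₃C–OTf loses OTf⁻: pKₐ(CF₃SO₃H (triflic acid)) ≈ -14
(CH₃)₃C–Br loses Br⁻: pKₐ(HBr) ≈ -9
(CH₃)₃C–OC(O)C₆H₄NO₂ loses p-O₂N–C₆H₄–COO⁻: pKₐ(p-nitrobenzoic acid) ≈ 3.4
(CH₃)₃C–OH loses OH⁻: pKₐ(H₂O) ≈ 15.7

(CH₃)₃C–N₂⁺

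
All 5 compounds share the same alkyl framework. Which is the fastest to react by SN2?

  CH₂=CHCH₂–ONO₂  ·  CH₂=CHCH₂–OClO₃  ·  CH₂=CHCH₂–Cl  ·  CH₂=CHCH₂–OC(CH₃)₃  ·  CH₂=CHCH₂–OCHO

Same R in every case — rank the leaving groups.
Leaving-group ability tracks the stability of the departed species; conjugate-acid pKₐ is the usual yardstick (lower pKₐ → better LG).
CH₂=CHCH₂–OClO₃ loses ClO₄⁻: pKₐ(HClO₄) ≈ -10
CH₂=CHCH₂–Cl loses Cl⁻: pKₐ(HCl) ≈ -7
CH₂=CHCH₂–ONO₂ loses NO₃⁻: pKₐ(HNO₃) ≈ -1.3
CH₂=CHCH₂–OCHO loses HCOO⁻: pKₐ(HCOOH) ≈ 3.8
CH₂=CHCH₂–OC(CH₃)₃ loses (CH₃)₃CO⁻: pKₐ(t-BuOH) ≈ 18

CH₂=CHCH₂–OClO₃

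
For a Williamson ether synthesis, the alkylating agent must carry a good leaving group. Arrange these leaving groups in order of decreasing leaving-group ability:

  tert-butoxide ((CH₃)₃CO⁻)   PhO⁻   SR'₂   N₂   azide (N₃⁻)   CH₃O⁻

N₂ > SR'₂ > azide (N₃⁻) > PhO⁻ > CH₃O⁻ > tert-butoxide ((CH₃)₃CO⁻)

The more stable X⁻ (or X) is on its own — i.e. the weaker a base it is — the better a leaving group it makes.
N₂: no meaningful conjugate acid; N₂ departs as an exceptionally stable neutral molecule
SR'₂: pKₐ(R'₂SH⁺) ≈ -7
azide (N₃⁻): pKₐ(HN₃) ≈ 4.7 — linear, resonance-stabilised
PhO⁻: pKₐ(C₆H₅OH (phenol)) ≈ 10 — resonance into the ring helps, but still a poor LG
CH₃O⁻: pKₐ(CH₃OH) ≈ 15.5 — strong base; alkoxides do not leave unassisted
tert-butoxide ((CH₃)₃CO⁻): pKₐ(t-BuOH) ≈ 18 — bulky, strongly basic alkoxide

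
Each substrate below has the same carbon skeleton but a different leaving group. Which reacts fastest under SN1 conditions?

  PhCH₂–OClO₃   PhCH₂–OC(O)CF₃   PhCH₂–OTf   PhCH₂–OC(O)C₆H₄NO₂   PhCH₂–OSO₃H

PhCH₂–OTf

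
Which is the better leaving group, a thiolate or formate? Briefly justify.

formate is the better leaving group.
pKₐ(HCOOH) ≈ 3.8 versus pKₐ(RSH (a thiol)) ≈ 10.5: formate is the much weaker base.
Resonance-stabilised carboxylate.

formate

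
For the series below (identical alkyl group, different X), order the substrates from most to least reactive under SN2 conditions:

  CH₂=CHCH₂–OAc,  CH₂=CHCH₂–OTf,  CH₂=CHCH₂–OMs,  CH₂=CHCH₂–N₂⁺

CH₂=CHCH₂–N₂⁺ > CH₂=CHCH₂–OTf > CH₂=CHCH₂–OMs > CH₂=CHCH₂–OAc

Same R in every case — rank the leaving groups.
Leaving-group ability tracks the stability of the departed species; conjugate-acid pKₐ is the usual yardstick (lower pKₐ → better LG).
CH₂=CHCH₂–N₂⁺ loses N₂: no meaningful conjugate acid; N₂ departs as an exceptionally stable neutral molecule
CH₂=CHCH₂–OTf loses OTf⁻: pKₐ(CF₃SO₃H (triflic acid)) ≈ -14
CH₂=CHCH₂–OMs loses OMs⁻: pKₐ(CH₃SO₃H (MsOH)) ≈ -1.9
CH₂=CHCH₂–OAc loses AcO⁻: pKₐ(CH₃COOH) ≈ 4.8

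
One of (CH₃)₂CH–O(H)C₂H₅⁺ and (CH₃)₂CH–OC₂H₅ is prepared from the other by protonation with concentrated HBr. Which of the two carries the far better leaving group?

(CH₃)₂CH–O(H)C₂H₅⁺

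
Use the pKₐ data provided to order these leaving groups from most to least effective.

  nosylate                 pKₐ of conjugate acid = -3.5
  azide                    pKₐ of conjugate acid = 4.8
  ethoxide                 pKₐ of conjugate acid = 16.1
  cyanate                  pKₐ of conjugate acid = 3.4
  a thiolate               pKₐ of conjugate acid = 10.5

nosylate > cyanate > azide > a thiolate > ethoxide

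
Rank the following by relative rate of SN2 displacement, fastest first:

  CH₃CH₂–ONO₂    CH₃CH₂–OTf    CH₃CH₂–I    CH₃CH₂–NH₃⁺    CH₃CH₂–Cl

CH₃CH₂–OTf > CH₃CH₂–I > CH₃CH₂–Cl > CH₃CH₂–ONO₂ > CH₃CH₂–NH₃⁺

Identical carbon frameworks mean the comparison reduces to leaving-group quality.
A good leaving group is a weak base: the lower the pKₐ of its conjugate acid, the more readily it departs.
CH₃CH₂–OTf loses OTf⁻: pKₐ(CF₃SO₃H (triflic acid)) ≈ -14
CH₃CH₂–I loses I⁻: pKₐ(HI) ≈ -10
CH₃CH₂–Cl loses Cl⁻: pKₐ(HCl) ≈ -7
CH₃CH₂–ONO₂ loses NO₃⁻: pKₐ(HNO₃) ≈ -1.3
CH₃CH₂–NH₃⁺ loses NH₃: pKₐ(NH₄⁺) ≈ 9.2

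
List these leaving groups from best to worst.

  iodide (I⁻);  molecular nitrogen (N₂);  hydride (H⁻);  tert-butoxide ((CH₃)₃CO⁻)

Leaving-group ability tracks the stability of the departed species; conjugate-acid pKₐ is the usual yardstick (lower pKₐ → better LG).
molecular nitrogen (N₂): no meaningful conjugate acid; N₂ departs as an exceptionally stable neutral molecule
iodide (I⁻): pKₐ(HI) ≈ -10
tert-butoxide ((CH₃)₃CO⁻): pKₐ(t-BuOH) ≈ 18
hydride (H⁻): pKₐ(H₂) ≈ 36

molecular nitrogen (N₂) > iodide (I⁻) > tert-butoxide ((CH₃)₃CO⁻) > hydride (H⁻)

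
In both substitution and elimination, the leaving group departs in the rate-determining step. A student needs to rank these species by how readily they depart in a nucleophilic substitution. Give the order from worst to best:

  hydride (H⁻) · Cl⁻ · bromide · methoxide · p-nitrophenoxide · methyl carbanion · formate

The more stable X⁻ (or X) is on its own — i.e. the weaker a base it is — the better a leaving group it makes.
bromide: pKₐ(HBr) ≈ -9
Cl⁻: pKₐ(HCl) ≈ -7 — moderately weak base
formate: pKₐ(HCOOH) ≈ 3.8 — resonance-stabilised carboxylate
p-nitrophenoxide: pKₐ(p-nitrophenol) ≈ 7.2
methoxide: pKₐ(CH₃OH) ≈ 15.5
hydride (H⁻): pKₐ(H₂) ≈ 36
methyl carbanion: pKₐ(CH₄) ≈ 48
The question asks for worst first, so the sequence is read in increasing leaving-group ability.

methyl carbanion < hydride (H⁻) < methoxide < p-nitrophenoxide < formate < Cl⁻ < bromide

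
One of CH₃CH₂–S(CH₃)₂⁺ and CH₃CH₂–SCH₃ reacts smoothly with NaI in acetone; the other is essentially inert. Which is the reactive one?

CH₃CH₂–S(CH₃)₂⁺

From CH₃CH₂–SCH₃ the departing group would be RS⁻ (pKₐ(RSH (a thiol)) ≈ 10.5). Moderately basic; rarely leaves without activation.
From CH₃CH₂–S(CH₃)₂⁺ the leaving group is SR'₂ (pKₐ(R'₂SH⁺) ≈ -7). Neutral; leaves from a sulfonium salt (R–SR'₂⁺).
(In practice CH₃CH₂–S(CH₃)₂⁺ is made from CH₃CH₂–SCH₃ by S-methylation with CH₃I, allowing neutral dimethyl sulfide, rather than methanethiolate, to depart.)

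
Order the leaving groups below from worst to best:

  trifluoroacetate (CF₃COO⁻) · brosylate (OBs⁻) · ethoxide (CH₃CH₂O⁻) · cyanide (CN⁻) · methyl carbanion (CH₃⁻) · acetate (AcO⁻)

A good leaving group is a weak base: the lower the pKₐ of its conjugate acid, the more readily it departs.
brosylate (OBs⁻): pKₐ(p-BrC₆H₄SO₃H) ≈ -2.8
trifluoroacetate (CF₃COO⁻): pKₐ(CF₃COOH) ≈ 0.2
acetate (AcO⁻): pKₐ(CH₃COOH) ≈ 4.8 — resonance-stabilised but still a weak base
cyanide (CN⁻): pKₐ(HCN) ≈ 9.2 — sp carbon stabilises the charge somewhat, but still a poor LG
ethoxide (CH₃CH₂O⁻): pKₐ(CH₃CH₂OH) ≈ 16
methyl carbanion (CH₃⁻): pKₐ(CH₄) ≈ 48
The question asks for worst first, so the sequence is read in increasing leaving-group ability.

methyl carbanion (CH₃⁻) < ethoxide (CH₃CH₂O⁻) < cyanide (CN⁻) < acetate (AcO⁻) < trifluoroacetate (CF₃COO⁻) < brosylate (OBs⁻)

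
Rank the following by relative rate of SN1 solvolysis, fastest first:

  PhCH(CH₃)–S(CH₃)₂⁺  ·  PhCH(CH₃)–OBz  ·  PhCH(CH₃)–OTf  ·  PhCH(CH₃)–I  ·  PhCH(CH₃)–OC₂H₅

PhCH(CH₃)–OTf > PhCH(CH₃)–I > PhCH(CH₃)–S(CH₃)₂⁺ > PhCH(CH₃)–OBz > PhCH(CH₃)–OC₂H₅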